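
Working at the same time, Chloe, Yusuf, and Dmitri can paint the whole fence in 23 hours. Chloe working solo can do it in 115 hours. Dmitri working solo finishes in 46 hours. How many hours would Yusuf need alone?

230/3 hours

Combined rate is 1/23 per hour.
Known contribution: 1/115 + 1/46 = (2 + 5)/230 = 7/230 per hour.
So Yusuf's rate is 1/23 − 7/230 = 3/230, meaning 230/3 hours alone.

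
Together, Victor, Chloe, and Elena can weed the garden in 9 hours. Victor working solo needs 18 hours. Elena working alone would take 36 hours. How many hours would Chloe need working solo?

36 hours

Combined rate is 1/9 per hour.
Known contribution: 1/18 + 1/36 = (2 + 1)/36 = 3/36 = 1/12 per hour.
So Chloe's rate is 1/9 − 1/12 = 1/36, meaning 36 hours alone.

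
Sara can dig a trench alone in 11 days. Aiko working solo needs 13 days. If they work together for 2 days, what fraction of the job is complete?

48/143

Combined rate: 1/11 + 1/13 = (13 + 11)/143 = 24/143 per day.
In 2 days they complete 2·24/143 = 48/143 of the job.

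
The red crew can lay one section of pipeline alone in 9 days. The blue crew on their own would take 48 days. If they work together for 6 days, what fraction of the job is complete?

Combined rate: 1/9 + 1/48 = (16 + 3)/144 = 19/144 per day.
In 6 days they complete 6·19/144 = 19/24 of the job.

19/24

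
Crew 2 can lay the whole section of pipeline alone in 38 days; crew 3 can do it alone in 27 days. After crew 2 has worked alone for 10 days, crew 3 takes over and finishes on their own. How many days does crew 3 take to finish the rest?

378/19 days

In 10 days crew 2 does 10/38 = 5/19 of the job, leaving 14/19.
Crew 3 works at 1/27 per day, so finishing takes 14/19 ÷ 1/27 = 378/19 days.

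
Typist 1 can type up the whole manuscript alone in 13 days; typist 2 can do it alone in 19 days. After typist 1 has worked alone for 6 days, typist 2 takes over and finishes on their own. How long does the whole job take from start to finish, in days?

211/13 days

In 6 days typist 1 does 6/13 of the job, leaving 7/13.
Typist 2 works at 1/19 per day, so finishing takes 7/13 ÷ 1/19 = 133/13 days.
Total time = 6 + 133/13 = 211/13 days.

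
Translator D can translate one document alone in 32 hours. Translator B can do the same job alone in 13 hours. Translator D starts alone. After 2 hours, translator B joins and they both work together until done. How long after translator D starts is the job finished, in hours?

32/3 hours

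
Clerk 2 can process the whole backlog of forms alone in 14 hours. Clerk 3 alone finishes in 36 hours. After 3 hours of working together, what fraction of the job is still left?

59/84

Combined rate: 1/14 + 1/36 = (18 + 7)/252 = 25/252 per hour.
In 3 hours they complete 3·25/252 = 25/84 of the job.
So 59/84 remains.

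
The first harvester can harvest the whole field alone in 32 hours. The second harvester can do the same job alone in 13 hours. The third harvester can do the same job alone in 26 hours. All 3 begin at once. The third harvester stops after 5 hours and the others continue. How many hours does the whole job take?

112/15 hours

In the first 5 hours the combined rate is 61/416, so 305/416 of the job is done, leaving 111/416.
After the third harvester leaves the rate is 45/416 per hour; the remaining 111/416 takes 37/15 hours.
Total = 5 + 37/15 = 112/15 hours.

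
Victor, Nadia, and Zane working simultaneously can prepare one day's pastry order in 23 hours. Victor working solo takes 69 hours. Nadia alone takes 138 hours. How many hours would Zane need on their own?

46 hours

Combined rate is 1/23 per hour.
Known contribution: 1/69 + 1/138 = (2 + 1)/138 = 3/138 = 1/46 per hour.
So Zane's rate is 1/23 − 1/46 = 1/46, meaning 46 hours alone.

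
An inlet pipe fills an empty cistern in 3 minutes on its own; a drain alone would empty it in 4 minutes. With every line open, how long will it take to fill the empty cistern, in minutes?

12 minutes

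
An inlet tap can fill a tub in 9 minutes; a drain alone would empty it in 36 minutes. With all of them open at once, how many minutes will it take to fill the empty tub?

12 minutes

Net rate = 1/9 − 1/36 = (4 − 1)/36 = 3/36 = 1/12 per minute.
Filling time = 1 ÷ (1/12) = 12 minutes.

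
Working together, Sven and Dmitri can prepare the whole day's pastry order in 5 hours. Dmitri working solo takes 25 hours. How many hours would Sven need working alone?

Combined rate is 1/5 per hour.
Known contribution: 1/25 per hour.
So Sven's rate is 1/5 − 1/25 = 4/25, meaning 25/4 hours alone.

25/4 hours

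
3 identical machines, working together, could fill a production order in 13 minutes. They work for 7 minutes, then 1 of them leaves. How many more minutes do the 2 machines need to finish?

9 minutes

One machine does 1/39 of the job per minute.
After 7 minutes with 3 machines, 7/13 is done (6/13 left).
With 2 machines the rate is 2/39, so the rest takes 6/13 ÷ 2/39 = 9 minutes.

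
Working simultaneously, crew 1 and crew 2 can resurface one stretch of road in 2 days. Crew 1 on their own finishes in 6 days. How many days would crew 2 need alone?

3 days

Combined rate is 1/2 per day.
Known contribution: 1/6 per day.
So crew 2's rate is 1/2 − 1/6 = 1/3, meaning 3 days alone.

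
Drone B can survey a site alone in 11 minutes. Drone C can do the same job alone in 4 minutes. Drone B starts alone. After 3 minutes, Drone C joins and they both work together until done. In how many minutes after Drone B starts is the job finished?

In the first 3 minutes Drone B alone does 3/11 of the job, leaving 8/11.
Once everyone is working, combined rate: 1/11 + 1/4 = (4 + 11)/44 = 15/44 per minute.
Remaining 8/11 at 15/44 per minute takes 32/15 minutes.
Total from the start = 3 + 32/15 = 77/15 minutes.

77/15 minutes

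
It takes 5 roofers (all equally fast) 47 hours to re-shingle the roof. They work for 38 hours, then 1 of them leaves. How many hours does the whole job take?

197/4 hours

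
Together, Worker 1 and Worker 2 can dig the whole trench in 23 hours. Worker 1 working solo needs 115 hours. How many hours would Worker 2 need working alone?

Combined rate is 1/23 per hour.
Known contribution: 1/115 per hour.
So Worker 2's rate is 1/23 − 1/115 = 4/115, meaning 115/4 hours alone.

115/4 hours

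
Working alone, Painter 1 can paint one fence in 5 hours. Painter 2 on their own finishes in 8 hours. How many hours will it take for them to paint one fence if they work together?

Combined rate: 1/5 + 1/8 = (8 + 5)/40 = 13/40 per hour.
Time = 1 ÷ (13/40) = 40/13 hours.

40/13 hours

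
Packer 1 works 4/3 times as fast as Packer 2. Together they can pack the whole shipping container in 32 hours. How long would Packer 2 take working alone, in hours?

224/3 hours

Let Packer 2's rate be r; then Packer 1's rate is (4/3)r, so together (4/3 + 1)r = (7/3)r = 1/32.
Thus r = 3/224 per hour.
Packer 2 alone: 224/3 hours; Packer 1 alone: 56 hours.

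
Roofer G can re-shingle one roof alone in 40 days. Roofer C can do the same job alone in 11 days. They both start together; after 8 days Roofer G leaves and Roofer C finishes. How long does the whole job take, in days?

44/5 days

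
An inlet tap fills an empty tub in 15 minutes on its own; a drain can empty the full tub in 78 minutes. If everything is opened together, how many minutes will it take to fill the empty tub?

Net rate = 1/15 − 1/78 = (26 − 5)/390 = 21/390 = 7/130 per minute.
Filling time = 1 ÷ (7/130) = 130/7 minutes.

130/7 minutes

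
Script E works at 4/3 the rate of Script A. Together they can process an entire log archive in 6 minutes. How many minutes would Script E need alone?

Let Script A's rate be r; then Script E's rate is (4/3)r, so together (4/3 + 1)r = (7/3)r = 1/6.
Thus r = 1/14 per minute.
Script A alone: 14 minutes; Script E alone: 21/2 minutes.

21/2 minutes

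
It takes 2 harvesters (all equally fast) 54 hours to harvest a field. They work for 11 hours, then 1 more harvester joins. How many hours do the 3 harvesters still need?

One harvester does 1/108 of the job per hour.
After 11 hours with 2 harvesters, 11/54 is done (43/54 left).
With 3 harvesters the rate is 3/108 = 1/36, so the rest takes 43/54 ÷ 1/36 = 86/3 hours.

86/3 hours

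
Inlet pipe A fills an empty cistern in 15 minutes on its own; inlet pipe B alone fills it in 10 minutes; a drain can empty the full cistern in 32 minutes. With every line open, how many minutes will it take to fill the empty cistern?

96/13 minutes

Net rate = 1/15 + 1/10 − 1/32 = (32 + 48 − 15)/480 = 65/480 = 13/96 per minute.
Filling time = 1 ÷ (13/96) = 96/13 minutes.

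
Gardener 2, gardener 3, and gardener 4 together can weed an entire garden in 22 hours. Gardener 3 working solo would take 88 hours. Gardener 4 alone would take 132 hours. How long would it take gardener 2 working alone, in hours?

264/7 hours

Combined rate is 1/22 per hour.
Known contribution: 1/88 + 1/132 = (3 + 2)/264 = 5/264 per hour.
So gardener 2's rate is 1/22 − 5/264 = 7/264, meaning 264/7 hours alone.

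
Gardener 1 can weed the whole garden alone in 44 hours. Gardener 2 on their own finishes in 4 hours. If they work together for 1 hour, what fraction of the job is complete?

Combined rate: 1/44 + 1/4 = (1 + 11)/44 = 12/44 = 3/11 per hour.
In 1 hour they complete 1·3/11 = 3/11 of the job.

3/11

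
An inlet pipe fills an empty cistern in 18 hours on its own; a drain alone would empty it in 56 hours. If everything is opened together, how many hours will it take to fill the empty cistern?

504/19 hours

Net rate = 1/18 − 1/56 = (28 − 9)/504 = 19/504 per hour.
Filling time = 1 ÷ (19/504) = 504/19 hours.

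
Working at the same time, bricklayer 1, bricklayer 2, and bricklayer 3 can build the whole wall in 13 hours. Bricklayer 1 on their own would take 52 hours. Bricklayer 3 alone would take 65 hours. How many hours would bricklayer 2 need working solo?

260/11 hours

Combined rate is 1/13 per hour.
Known contribution: 1/52 + 1/65 = (5 + 4)/260 = 9/260 per hour.
So bricklayer 2's rate is 1/13 − 9/260 = 11/260, meaning 260/11 hours alone.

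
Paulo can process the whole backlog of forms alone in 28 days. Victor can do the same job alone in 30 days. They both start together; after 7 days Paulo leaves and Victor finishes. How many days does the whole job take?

45/2 days

In the first 7 days the combined rate is 29/420, so 29/60 of the job is done, leaving 31/60.
After Paulo leaves the rate is 1/30 per day; the remaining 31/60 takes 31/2 days.
Total = 7 + 31/2 = 45/2 days.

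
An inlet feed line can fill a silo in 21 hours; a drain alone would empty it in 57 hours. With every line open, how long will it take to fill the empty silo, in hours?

Net rate = 1/21 − 1/57 = (19 − 7)/399 = 12/399 = 4/133 per hour.
Filling time = 1 ÷ (4/133) = 133/4 hours.

133/4 hours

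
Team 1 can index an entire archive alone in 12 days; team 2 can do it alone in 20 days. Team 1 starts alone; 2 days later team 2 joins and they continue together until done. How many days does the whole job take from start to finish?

33/4 days

In 2 days team 1 does 2/12 = 1/6 of the job, leaving 5/6.
Team 1 and team 2 together work at 2/15 per day, so finishing takes 5/6 ÷ 2/15 = 25/4 days.
Total time = 2 + 25/4 = 33/4 days.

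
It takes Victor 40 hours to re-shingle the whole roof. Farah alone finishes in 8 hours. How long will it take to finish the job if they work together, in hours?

With two workers the combined time is the product over the sum: 40·8/(40+8) = 320/48 = 20/3 hours.

20/3 hours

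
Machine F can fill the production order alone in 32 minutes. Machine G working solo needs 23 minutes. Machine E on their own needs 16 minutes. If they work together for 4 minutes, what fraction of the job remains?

Combined rate: 1/32 + 1/23 + 1/16 = (23 + 32 + 46)/736 = 101/736 per minute.
In 4 minutes they complete 4·101/736 = 101/184 of the job.
So 83/184 remains.

83/184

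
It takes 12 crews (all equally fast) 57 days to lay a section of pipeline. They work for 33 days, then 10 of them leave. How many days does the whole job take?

177 days

One crew does 1/684 of the job per day.
After 33 days with 12 crews, 11/19 is done (8/19 left).
With 2 crews the rate is 2/684 = 1/342, so the rest takes 8/19 ÷ 1/342 = 144 days.
Total = 33 + 144 = 177 days.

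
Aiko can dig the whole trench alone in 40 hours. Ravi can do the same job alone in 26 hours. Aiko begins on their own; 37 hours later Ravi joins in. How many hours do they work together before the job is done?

In the first 37 hours Aiko alone does 37/40 of the job, leaving 3/40.
Once everyone is working, combined rate: 1/40 + 1/26 = (13 + 20)/520 = 33/520 per hour.
Remaining 3/40 at 33/520 per hour takes 13/11 hours.

13/11 hours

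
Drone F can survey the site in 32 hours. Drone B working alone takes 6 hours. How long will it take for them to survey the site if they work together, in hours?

Combined rate: 1/32 + 1/6 = (3 + 16)/96 = 19/96 per hour.
Time = 1 ÷ (19/96) = 96/19 hours.

96/19 hours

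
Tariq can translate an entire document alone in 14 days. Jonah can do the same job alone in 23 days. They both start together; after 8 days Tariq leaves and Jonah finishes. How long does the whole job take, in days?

In the first 8 days the combined rate is 37/322, so 148/161 of the job is done, leaving 13/161.
After Tariq leaves the rate is 1/23 per day; the remaining 13/161 takes 13/7 days.
Total = 8 + 13/7 = 69/7 days.

69/7 days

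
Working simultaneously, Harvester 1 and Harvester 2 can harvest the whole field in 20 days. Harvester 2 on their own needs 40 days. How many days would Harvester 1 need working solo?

Combined rate is 1/20 per day.
Known contribution: 1/40 per day.
So Harvester 1's rate is 1/20 − 1/40 = 1/40, meaning 40 days alone.

40 days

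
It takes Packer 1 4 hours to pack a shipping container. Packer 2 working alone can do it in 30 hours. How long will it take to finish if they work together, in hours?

Combined rate: 1/4 + 1/30 = (15 + 2)/60 = 17/60 per hour.
Time = 1 ÷ (17/60) = 60/17 hours.

60/17 hours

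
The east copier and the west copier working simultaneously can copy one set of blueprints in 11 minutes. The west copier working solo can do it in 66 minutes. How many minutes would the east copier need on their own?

66/5 minutes

Combined rate is 1/11 per minute.
Known contribution: 1/66 per minute.
So the east copier's rate is 1/11 − 1/66 = 5/66, meaning 66/5 minutes alone.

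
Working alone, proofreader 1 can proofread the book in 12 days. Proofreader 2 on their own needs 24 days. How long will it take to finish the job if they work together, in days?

Combined rate: 1/12 + 1/24 = (2 + 1)/24 = 3/24 = 1/8 per day.
Time = 1 ÷ (1/8) = 8 days.

8 days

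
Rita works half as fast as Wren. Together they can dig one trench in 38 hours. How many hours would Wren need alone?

Let Wren's rate be r; then Rita's rate is (1/2)r, so together (1/2 + 1)r = (3/2)r = 1/38.
Thus r = 1/57 per hour.
Wren alone: 57 hours; Rita alone: 114 hours.

57 hours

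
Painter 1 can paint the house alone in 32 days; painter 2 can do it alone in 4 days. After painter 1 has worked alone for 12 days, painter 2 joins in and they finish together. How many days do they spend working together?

In 12 days painter 1 does 12/32 = 3/8 of the job, leaving 5/8.
Painter 1 and painter 2 together work at 9/32 per day, so finishing takes 5/8 ÷ 9/32 = 20/9 days.

20/9 days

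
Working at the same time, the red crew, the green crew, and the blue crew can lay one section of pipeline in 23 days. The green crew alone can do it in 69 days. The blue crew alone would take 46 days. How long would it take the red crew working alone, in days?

Combined rate is 1/23 per day.
Known contribution: 1/69 + 1/46 = (2 + 3)/138 = 5/138 per day.
So the red crew's rate is 1/23 − 5/138 = 1/138, meaning 138 days alone.

138 days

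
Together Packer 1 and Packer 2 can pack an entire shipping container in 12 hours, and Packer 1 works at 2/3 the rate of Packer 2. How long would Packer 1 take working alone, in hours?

Let Packer 2's rate be r; then Packer 1's rate is (2/3)r, so together (2/3 + 1)r = (5/3)r = 1/12.
Thus r = 1/20 per hour.
Packer 2 alone: 20 hours; Packer 1 alone: 30 hours.

30 hours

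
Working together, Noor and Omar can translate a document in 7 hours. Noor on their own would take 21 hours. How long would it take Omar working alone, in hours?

21/2 hours

Combined rate is 1/7 per hour.
Known contribution: 1/21 per hour.
So Omar's rate is 1/7 − 1/21 = 2/21, meaning 21/2 hours alone.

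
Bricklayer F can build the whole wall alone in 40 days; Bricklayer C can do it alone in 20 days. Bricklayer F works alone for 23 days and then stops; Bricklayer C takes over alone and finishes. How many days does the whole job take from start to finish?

63/2 days

In 23 days Bricklayer F does 23/40 of the job, leaving 17/40.
Bricklayer C works at 1/20 per day, so finishing takes 17/40 ÷ 1/20 = 17/2 days.
Total time = 23 + 17/2 = 63/2 days.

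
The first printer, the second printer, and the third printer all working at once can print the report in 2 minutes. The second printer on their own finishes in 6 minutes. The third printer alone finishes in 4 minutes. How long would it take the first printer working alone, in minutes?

12 minutes

Combined rate is 1/2 per minute.
Known contribution: 1/6 + 1/4 = (2 + 3)/12 = 5/12 per minute.
So the first printer's rate is 1/2 − 5/12 = 1/12, meaning 12 minutes alone.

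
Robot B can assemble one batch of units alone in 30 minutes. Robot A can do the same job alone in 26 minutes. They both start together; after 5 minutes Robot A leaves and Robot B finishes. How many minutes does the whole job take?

315/13 minutes

In the first 5 minutes the combined rate is 14/195, so 14/39 of the job is done, leaving 25/39.
After Robot A leaves the rate is 1/30 per minute; the remaining 25/39 takes 250/13 minutes.
Total = 5 + 250/13 = 315/13 minutes.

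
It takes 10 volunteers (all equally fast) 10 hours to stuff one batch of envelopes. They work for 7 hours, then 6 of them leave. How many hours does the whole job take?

One volunteer does 1/100 of the job per hour.
After 7 hours with 10 volunteers, 7/10 is done (3/10 left).
With 4 volunteers the rate is 4/100 = 1/25, so the rest takes 3/10 ÷ 1/25 = 15/2 hours.
Total = 7 + 15/2 = 29/2 hours.

29/2 hours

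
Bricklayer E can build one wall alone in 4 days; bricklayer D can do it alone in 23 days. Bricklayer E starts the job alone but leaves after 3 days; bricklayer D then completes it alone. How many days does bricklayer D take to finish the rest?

23/4 days

In 3 days bricklayer E does 3/4 of the job, leaving 1/4.
Bricklayer D works at 1/23 per day, so finishing takes 1/4 ÷ 1/23 = 23/4 days.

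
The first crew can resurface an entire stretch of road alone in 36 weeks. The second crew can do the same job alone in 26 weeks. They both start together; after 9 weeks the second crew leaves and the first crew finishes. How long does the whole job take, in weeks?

306/13 weeks

In the first 9 weeks the combined rate is 31/468, so 31/52 of the job is done, leaving 21/52.
After the second crew leaves the rate is 1/36 per week; the remaining 21/52 takes 189/13 weeks.
Total = 9 + 189/13 = 306/13 weeks.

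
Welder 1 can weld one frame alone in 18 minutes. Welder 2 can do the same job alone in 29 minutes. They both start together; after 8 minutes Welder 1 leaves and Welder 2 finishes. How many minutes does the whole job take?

In the first 8 minutes the combined rate is 47/522, so 188/261 of the job is done, leaving 73/261.
After Welder 1 leaves the rate is 1/29 per minute; the remaining 73/261 takes 73/9 minutes.
Total = 8 + 73/9 = 145/9 minutes.

145/9 minutes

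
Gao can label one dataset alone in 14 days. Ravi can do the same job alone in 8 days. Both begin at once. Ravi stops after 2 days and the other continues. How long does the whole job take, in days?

21/2 days

In the first 2 days the combined rate is 11/56, so 11/28 of the job is done, leaving 17/28.
After Ravi leaves the rate is 1/14 per day; the remaining 17/28 takes 17/2 days.
Total = 2 + 17/2 = 21/2 days.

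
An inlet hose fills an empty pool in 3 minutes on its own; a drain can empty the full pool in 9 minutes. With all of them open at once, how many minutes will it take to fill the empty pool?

Net rate = 1/3 − 1/9 = (3 − 1)/9 = 2/9 per minute.
Filling time = 1 ÷ (2/9) = 9/2 minutes.

9/2 minutes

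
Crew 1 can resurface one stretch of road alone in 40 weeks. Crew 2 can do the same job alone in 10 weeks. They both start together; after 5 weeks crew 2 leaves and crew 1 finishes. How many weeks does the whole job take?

In the first 5 weeks the combined rate is 1/8, so 5/8 of the job is done, leaving 3/8.
After crew 2 leaves the rate is 1/40 per week; the remaining 3/8 takes 15 weeks.
Total = 5 + 15 = 20 weeks.

20 weeks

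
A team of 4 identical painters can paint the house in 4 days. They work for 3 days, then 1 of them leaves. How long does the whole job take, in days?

One painter does 1/16 of the job per day.
After 3 days with 4 painters, 3/4 is done (1/4 left).
With 3 painters the rate is 3/16, so the rest takes 1/4 ÷ 3/16 = 4/3 days.
Total = 3 + 4/3 = 13/3 days.

13/3 days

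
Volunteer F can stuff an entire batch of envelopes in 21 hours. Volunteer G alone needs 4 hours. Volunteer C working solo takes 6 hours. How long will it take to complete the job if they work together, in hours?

28/13 hours

Combined rate: 1/21 + 1/4 + 1/6 = (4 + 21 + 14)/84 = 39/84 = 13/28 per hour.
Time = 1 ÷ (13/28) = 28/13 hours.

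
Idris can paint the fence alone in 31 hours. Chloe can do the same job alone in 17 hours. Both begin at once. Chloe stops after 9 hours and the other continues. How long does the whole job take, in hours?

In the first 9 hours the combined rate is 48/527, so 432/527 of the job is done, leaving 95/527.
After Chloe leaves the rate is 1/31 per hour; the remaining 95/527 takes 95/17 hours.
Total = 9 + 95/17 = 248/17 hours.

248/17 hours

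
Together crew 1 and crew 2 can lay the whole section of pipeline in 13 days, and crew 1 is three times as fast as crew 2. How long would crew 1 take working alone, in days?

52/3 days

Let crew 2's rate be r; then crew 1's rate is 3r, so together (3 + 1)r = 4r = 1/13.
Thus r = 1/52 per day.
Crew 2 alone: 52 days; crew 1 alone: 52/3 days.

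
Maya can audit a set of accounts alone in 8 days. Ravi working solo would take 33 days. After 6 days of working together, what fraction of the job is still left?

Combined rate: 1/8 + 1/33 = (33 + 8)/264 = 41/264 per day.
In 6 days they complete 6·41/264 = 41/44 of the job.
So 3/44 remains.

3/44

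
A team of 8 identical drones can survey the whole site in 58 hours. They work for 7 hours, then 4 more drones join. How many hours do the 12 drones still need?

34 hours

One drone does 1/464 of the job per hour.
After 7 hours with 8 drones, 7/58 is done (51/58 left).
With 12 drones the rate is 12/464 = 3/116, so the rest takes 51/58 ÷ 3/116 = 34 hours.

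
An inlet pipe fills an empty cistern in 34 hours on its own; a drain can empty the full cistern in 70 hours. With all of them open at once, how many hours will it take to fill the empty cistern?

595/9 hours

Net rate = 1/34 − 1/70 = (35 − 17)/1190 = 18/1190 = 9/595 per hour.
Filling time = 1 ÷ (9/595) = 595/9 hours.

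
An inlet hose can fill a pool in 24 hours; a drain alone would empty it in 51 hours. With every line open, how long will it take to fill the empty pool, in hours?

136/3 hours

Net rate = 1/24 − 1/51 = (17 − 8)/408 = 9/408 = 3/136 per hour.
Filling time = 1 ÷ (3/136) = 136/3 hours.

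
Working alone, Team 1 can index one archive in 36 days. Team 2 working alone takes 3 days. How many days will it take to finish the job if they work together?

36/13 days

Combined rate: 1/36 + 1/3 = (1 + 12)/36 = 13/36 per day.
Time = 1 ÷ (13/36) = 36/13 days.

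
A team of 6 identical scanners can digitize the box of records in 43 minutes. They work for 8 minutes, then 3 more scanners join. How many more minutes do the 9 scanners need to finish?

70/3 minutes

One scanner does 1/258 of the job per minute.
After 8 minutes with 6 scanners, 8/43 is done (35/43 left).
With 9 scanners the rate is 9/258 = 3/86, so the rest takes 35/43 ÷ 3/86 = 70/3 minutes.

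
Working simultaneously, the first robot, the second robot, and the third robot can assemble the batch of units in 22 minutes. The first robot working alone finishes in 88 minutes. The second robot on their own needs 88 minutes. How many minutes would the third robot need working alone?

44 minutes

Combined rate is 1/22 per minute.
Known contribution: 1/88 + 1/88 = (1 + 1)/88 = 2/88 = 1/44 per minute.
So the third robot's rate is 1/22 − 1/44 = 1/44, meaning 44 minutes alone.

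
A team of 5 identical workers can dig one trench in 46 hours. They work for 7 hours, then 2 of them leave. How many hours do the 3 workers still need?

65 hours

One worker does 1/230 of the job per hour.
After 7 hours with 5 workers, 7/46 is done (39/46 left).
With 3 workers the rate is 3/230, so the rest takes 39/46 ÷ 3/230 = 65 hours.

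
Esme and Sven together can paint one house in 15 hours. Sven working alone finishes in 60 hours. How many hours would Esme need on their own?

20 hours

Combined rate is 1/15 per hour.
Known contribution: 1/60 per hour.
So Esme's rate is 1/15 − 1/60 = 1/20, meaning 20 hours alone.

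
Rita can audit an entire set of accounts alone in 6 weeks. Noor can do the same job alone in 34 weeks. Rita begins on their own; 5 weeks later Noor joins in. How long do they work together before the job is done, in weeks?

In the first 5 weeks Rita alone does 5/6 of the job, leaving 1/6.
Once everyone is working, combined rate: 1/6 + 1/34 = (17 + 3)/102 = 20/102 = 10/51 per week.
Remaining 1/6 at 10/51 per week takes 17/20 weeks.

17/20 weeks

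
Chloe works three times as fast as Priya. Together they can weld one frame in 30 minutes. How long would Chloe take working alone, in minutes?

40 minutes

Let Priya's rate be r; then Chloe's rate is 3r, so together (3 + 1)r = 4r = 1/30.
Thus r = 1/120 per minute.
Priya alone: 120 minutes; Chloe alone: 40 minutes.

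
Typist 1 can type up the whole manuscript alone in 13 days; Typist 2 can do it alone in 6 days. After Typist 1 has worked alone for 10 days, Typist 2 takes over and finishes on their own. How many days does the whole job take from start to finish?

148/13 days

In 10 days Typist 1 does 10/13 of the job, leaving 3/13.
Typist 2 works at 1/6 per day, so finishing takes 3/13 ÷ 1/6 = 18/13 days.
Total time = 10 + 18/13 = 148/13 days.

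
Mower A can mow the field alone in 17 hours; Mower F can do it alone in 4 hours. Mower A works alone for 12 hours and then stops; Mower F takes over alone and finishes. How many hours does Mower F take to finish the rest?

20/17 hours

In 12 hours Mower A does 12/17 of the job, leaving 5/17.
Mower F works at 1/4 per hour, so finishing takes 5/17 ÷ 1/4 = 20/17 hours.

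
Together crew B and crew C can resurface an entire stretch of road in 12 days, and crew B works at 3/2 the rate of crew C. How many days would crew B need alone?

20 days

Let crew C's rate be r; then crew B's rate is (3/2)r, so together (3/2 + 1)r = (5/2)r = 1/12.
Thus r = 1/30 per day.
Crew C alone: 30 days; crew B alone: 20 days.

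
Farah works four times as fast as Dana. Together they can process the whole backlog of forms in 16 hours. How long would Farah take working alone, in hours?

Let Dana's rate be r; then Farah's rate is 4r, so together (4 + 1)r = 5r = 1/16.
Thus r = 1/80 per hour.
Dana alone: 80 hours; Farah alone: 20 hours.

20 hours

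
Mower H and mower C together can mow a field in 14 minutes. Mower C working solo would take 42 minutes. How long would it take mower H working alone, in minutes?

Combined rate is 1/14 per minute.
Known contribution: 1/42 per minute.
So mower H's rate is 1/14 − 1/42 = 1/21, meaning 21 minutes alone.

21 minutes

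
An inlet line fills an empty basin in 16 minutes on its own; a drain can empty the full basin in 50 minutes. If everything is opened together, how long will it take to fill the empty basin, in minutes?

Net rate = 1/16 − 1/50 = (25 − 8)/400 = 17/400 per minute.
Filling time = 1 ÷ (17/400) = 400/17 minutes.

400/17 minutes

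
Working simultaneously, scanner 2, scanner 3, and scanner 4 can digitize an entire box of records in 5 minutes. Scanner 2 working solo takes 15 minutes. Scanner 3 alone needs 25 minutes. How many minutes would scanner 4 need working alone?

Combined rate is 1/5 per minute.
Known contribution: 1/15 + 1/25 = (5 + 3)/75 = 8/75 per minute.
So scanner 4's rate is 1/5 − 8/75 = 7/75, meaning 75/7 minutes alone.

75/7 minutes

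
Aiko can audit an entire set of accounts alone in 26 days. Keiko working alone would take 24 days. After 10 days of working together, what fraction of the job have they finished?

125/156

Combined rate: 1/26 + 1/24 = (12 + 13)/312 = 25/312 per day.
In 10 days they complete 10·25/312 = 125/156 of the job.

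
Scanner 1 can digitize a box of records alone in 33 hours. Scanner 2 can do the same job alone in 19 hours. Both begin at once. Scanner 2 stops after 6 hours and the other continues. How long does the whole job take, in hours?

429/19 hours

In the first 6 hours the combined rate is 52/627, so 104/209 of the job is done, leaving 105/209.
After scanner 2 leaves the rate is 1/33 per hour; the remaining 105/209 takes 315/19 hours.
Total = 6 + 315/19 = 429/19 hours.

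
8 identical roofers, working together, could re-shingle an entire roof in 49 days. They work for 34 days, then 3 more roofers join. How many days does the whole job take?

One roofer does 1/392 of the job per day.
After 34 days with 8 roofers, 34/49 is done (15/49 left).
With 11 roofers the rate is 11/392, so the rest takes 15/49 ÷ 11/392 = 120/11 days.
Total = 34 + 120/11 = 494/11 days.

494/11 days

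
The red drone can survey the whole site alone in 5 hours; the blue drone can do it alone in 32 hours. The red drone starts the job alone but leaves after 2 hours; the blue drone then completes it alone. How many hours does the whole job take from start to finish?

In 2 hours the red drone does 2/5 of the job, leaving 3/5.
The blue drone works at 1/32 per hour, so finishing takes 3/5 ÷ 1/32 = 96/5 hours.
Total time = 2 + 96/5 = 106/5 hours.

106/5 hours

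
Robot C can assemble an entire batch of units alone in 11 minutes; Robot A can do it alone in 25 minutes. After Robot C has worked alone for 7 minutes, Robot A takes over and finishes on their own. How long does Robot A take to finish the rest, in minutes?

100/11 minutes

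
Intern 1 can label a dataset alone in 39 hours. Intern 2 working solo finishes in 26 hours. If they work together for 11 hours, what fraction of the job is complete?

55/78

Combined rate: 1/39 + 1/26 = (2 + 3)/78 = 5/78 per hour.
In 11 hours they complete 11·5/78 = 55/78 of the job.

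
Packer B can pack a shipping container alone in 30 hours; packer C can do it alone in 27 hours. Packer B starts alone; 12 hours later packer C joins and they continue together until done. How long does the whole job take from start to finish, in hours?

In 12 hours packer B does 12/30 = 2/5 of the job, leaving 3/5.
Packer B and packer C together work at 19/270 per hour, so finishing takes 3/5 ÷ 19/270 = 162/19 hours.
Total time = 12 + 162/19 = 390/19 hours.

390/19 hours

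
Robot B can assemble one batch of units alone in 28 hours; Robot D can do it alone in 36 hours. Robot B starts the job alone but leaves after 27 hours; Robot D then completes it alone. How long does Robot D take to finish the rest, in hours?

In 27 hours Robot B does 27/28 of the job, leaving 1/28.
Robot D works at 1/36 per hour, so finishing takes 1/28 ÷ 1/36 = 9/7 hours.

9/7 hours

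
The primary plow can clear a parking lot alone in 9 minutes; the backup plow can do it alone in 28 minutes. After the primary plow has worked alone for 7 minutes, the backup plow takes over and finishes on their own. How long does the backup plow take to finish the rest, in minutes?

In 7 minutes the primary plow does 7/9 of the job, leaving 2/9.
The backup plow works at 1/28 per minute, so finishing takes 2/9 ÷ 1/28 = 56/9 minutes.

56/9 minutes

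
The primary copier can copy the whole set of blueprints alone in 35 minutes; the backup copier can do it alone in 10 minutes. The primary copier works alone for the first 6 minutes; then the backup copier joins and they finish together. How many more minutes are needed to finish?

In 6 minutes the primary copier does 6/35 of the job, leaving 29/35.
The primary copier and the backup copier together work at 9/70 per minute, so finishing takes 29/35 ÷ 9/70 = 58/9 minutes.

58/9 minutes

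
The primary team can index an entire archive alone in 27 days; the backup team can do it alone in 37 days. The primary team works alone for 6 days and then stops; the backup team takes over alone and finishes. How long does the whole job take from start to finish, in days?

In 6 days the primary team does 6/27 = 2/9 of the job, leaving 7/9.
The backup team works at 1/37 per day, so finishing takes 7/9 ÷ 1/37 = 259/9 days.
Total time = 6 + 259/9 = 313/9 days.

313/9 days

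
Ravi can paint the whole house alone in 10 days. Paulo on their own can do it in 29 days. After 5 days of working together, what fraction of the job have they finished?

Combined rate: 1/10 + 1/29 = (29 + 10)/290 = 39/290 per day.
In 5 days they complete 5·39/290 = 39/58 of the job.

39/58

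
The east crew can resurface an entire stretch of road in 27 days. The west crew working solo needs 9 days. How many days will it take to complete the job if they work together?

27/4 days

With two workers the combined time is the product over the sum: 27·9/(27+9) = 243/36 = 27/4 days.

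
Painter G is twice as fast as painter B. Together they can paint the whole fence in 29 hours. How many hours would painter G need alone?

87/2 hours

Let painter B's rate be r; then painter G's rate is 2r, so together (2 + 1)r = 3r = 1/29.
Thus r = 1/87 per hour.
Painter B alone: 87 hours; painter G alone: 87/2 hours.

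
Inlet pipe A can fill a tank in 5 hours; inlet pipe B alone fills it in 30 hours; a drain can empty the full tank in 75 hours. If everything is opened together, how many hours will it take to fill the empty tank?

50/11 hours

Net rate = 1/5 + 1/30 − 1/75 = (30 + 5 − 2)/150 = 33/150 = 11/50 per hour.
Filling time = 1 ÷ (11/50) = 50/11 hours.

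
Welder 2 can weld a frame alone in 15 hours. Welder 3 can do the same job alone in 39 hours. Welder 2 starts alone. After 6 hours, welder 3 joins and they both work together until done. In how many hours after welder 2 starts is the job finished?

In the first 6 hours welder 2 alone does 6/15 = 2/5 of the job, leaving 3/5.
Once everyone is working, combined rate: 1/15 + 1/39 = (13 + 5)/195 = 18/195 = 6/65 per hour.
Remaining 3/5 at 6/65 per hour takes 13/2 hours.
Total from the start = 6 + 13/2 = 25/2 hours.

25/2 hours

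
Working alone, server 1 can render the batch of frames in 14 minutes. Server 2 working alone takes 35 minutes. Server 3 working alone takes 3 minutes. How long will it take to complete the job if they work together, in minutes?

Combined rate: 1/14 + 1/35 + 1/3 = (15 + 6 + 70)/210 = 91/210 = 13/30 per minute.
Time = 1 ÷ (13/30) = 30/13 minutes.

30/13 minutes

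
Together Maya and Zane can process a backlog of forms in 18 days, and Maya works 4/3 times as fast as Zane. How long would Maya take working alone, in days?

63/2 days

Let Zane's rate be r; then Maya's rate is (4/3)r, so together (4/3 + 1)r = (7/3)r = 1/18.
Thus r = 1/42 per day.
Zane alone: 42 days; Maya alone: 63/2 days.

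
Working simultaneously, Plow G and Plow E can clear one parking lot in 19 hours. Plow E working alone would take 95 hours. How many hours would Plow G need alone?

95/4 hours

Combined rate is 1/19 per hour.
Known contribution: 1/95 per hour.
So Plow G's rate is 1/19 − 1/95 = 4/95, meaning 95/4 hours alone.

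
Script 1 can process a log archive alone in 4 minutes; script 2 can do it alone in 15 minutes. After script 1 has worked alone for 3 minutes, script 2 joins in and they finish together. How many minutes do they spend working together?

15/19 minutes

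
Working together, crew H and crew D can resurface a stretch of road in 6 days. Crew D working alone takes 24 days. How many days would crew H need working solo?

Combined rate is 1/6 per day.
Known contribution: 1/24 per day.
So crew H's rate is 1/6 − 1/24 = 1/8, meaning 8 days alone.

8 days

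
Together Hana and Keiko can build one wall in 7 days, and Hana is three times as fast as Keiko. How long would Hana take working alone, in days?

28/3 days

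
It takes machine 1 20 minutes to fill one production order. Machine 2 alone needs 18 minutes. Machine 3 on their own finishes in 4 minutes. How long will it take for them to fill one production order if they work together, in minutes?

45/16 minutes

Combined rate: 1/20 + 1/18 + 1/4 = (9 + 10 + 45)/180 = 64/180 = 16/45 per minute.
Time = 1 ÷ (16/45) = 45/16 minutes.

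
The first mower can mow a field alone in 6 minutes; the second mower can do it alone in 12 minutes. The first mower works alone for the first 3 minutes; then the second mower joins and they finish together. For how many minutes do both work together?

In 3 minutes the first mower does 3/6 = 1/2 of the job, leaving 1/2.
The first mower and the second mower together work at 1/4 per minute, so finishing takes 1/2 ÷ 1/4 = 2 minutes.

2 minutes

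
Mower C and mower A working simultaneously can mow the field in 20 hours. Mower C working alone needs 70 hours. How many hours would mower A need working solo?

28 hours

Combined rate is 1/20 per hour.
Known contribution: 1/70 per hour.
So mower A's rate is 1/20 − 1/70 = 1/28, meaning 28 hours alone.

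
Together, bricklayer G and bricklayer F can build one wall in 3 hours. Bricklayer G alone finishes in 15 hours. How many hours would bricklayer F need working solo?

15/4 hours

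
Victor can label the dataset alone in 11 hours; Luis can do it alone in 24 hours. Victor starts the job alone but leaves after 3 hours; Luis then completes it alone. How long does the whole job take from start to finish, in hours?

225/11 hours

In 3 hours Victor does 3/11 of the job, leaving 8/11.
Luis works at 1/24 per hour, so finishing takes 8/11 ÷ 1/24 = 192/11 hours.
Total time = 3 + 192/11 = 225/11 hours.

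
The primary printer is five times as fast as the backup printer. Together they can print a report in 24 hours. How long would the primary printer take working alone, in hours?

Let the backup printer's rate be r; then the primary printer's rate is 5r, so together (5 + 1)r = 6r = 1/24.
Thus r = 1/144 per hour.
The backup printer alone: 144 hours; the primary printer alone: 144/5 hours.

144/5 hours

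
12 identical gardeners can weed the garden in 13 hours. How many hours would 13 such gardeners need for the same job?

Total work is 12·13 = 156 gardener-hours.
With 13 gardeners: 156/13 = 12 hours.

12 hours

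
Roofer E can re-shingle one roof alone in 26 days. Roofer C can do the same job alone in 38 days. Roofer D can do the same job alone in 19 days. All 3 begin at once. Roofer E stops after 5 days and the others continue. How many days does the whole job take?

133/13 days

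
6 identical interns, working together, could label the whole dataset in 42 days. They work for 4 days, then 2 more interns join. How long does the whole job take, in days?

65/2 days

One intern does 1/252 of the job per day.
After 4 days with 6 interns, 2/21 is done (19/21 left).
With 8 interns the rate is 8/252 = 2/63, so the rest takes 19/21 ÷ 2/63 = 57/2 days.
Total = 4 + 57/2 = 65/2 days.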